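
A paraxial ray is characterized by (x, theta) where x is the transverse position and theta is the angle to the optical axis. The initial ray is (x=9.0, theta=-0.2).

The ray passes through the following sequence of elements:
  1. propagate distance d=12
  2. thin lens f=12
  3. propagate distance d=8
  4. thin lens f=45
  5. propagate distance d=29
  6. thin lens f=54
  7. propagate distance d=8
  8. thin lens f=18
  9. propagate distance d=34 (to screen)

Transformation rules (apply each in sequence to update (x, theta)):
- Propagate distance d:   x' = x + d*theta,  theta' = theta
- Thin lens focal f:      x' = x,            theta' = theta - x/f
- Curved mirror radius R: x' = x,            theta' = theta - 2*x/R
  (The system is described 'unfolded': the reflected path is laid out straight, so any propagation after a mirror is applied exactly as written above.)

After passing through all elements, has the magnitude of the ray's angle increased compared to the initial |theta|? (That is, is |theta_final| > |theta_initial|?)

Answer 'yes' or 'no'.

Answer: yes

Derivation:
Initial: x=9.0000 theta=-0.2000
After 1 (propagate distance d=12): x=6.6000 theta=-0.2000
After 2 (thin lens f=12): x=6.6000 theta=-0.7500
After 3 (propagate distance d=8): x=0.6000 theta=-0.7500
After 4 (thin lens f=45): x=0.6000 theta=-229/300 (≈-0.7633)
After 5 (propagate distance d=29): x=-6461/300 (≈-21.5367) theta=-229/300 (≈-0.7633)
After 6 (thin lens f=54): x=-6461/300 (≈-21.5367) theta=-1181/3240 (≈-0.3645)
After 7 (propagate distance d=8): x=-198067/8100 (≈-24.4527) theta=-1181/3240 (≈-0.3645)
After 8 (thin lens f=18): x=-198067/8100 (≈-24.4527) theta=72461/72900 (≈0.9940)
After 9 (propagate distance d=34 (to screen)): x=681071/72900 (≈9.3425) theta=72461/72900 (≈0.9940)
|theta_initial|=0.2000 |theta_final|=72461/72900 (≈0.9940) -> increased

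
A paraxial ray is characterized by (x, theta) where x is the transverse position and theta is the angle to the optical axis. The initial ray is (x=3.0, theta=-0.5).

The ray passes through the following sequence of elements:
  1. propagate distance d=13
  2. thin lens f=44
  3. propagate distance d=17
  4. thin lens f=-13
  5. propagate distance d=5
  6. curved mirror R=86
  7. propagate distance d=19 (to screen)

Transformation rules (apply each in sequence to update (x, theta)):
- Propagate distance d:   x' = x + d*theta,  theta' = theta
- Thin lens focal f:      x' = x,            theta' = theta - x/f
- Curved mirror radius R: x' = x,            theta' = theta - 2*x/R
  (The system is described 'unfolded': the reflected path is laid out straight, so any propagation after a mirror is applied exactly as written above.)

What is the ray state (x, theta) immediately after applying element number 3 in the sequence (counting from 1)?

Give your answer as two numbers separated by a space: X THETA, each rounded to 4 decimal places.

Initial: x=3.0000 theta=-0.5000
After 1 (propagate distance d=13): x=-3.5000 theta=-0.5000
After 2 (thin lens f=44): x=-3.5000 theta=-37/88 (≈-0.4205)
After 3 (propagate distance d=17): x=-937/88 (≈-10.6477) theta=-37/88 (≈-0.4205)
Rounded to 4 decimal places: x = -10.6477, theta = -0.4205

Answer: -10.6477 -0.4205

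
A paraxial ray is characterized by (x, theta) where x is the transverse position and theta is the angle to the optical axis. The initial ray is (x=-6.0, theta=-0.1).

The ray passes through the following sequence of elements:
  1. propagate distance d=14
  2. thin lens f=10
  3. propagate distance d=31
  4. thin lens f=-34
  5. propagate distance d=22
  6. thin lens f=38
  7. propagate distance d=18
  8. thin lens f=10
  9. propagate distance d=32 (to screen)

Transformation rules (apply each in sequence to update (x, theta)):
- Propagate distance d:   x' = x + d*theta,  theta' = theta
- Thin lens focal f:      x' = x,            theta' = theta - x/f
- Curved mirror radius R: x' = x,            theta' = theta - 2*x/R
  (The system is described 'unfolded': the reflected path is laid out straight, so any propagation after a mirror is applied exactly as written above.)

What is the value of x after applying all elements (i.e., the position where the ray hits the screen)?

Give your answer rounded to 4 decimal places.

Answer: -76.7835

Derivation:
Initial: x=-6.0000 theta=-0.1000
After 1 (propagate distance d=14): x=-7.4000 theta=-0.1000
After 2 (thin lens f=10): x=-7.4000 theta=0.6400
After 3 (propagate distance d=31): x=12.4400 theta=0.6400
After 4 (thin lens f=-34): x=12.4400 theta=171/170 (≈1.0059)
After 5 (propagate distance d=22): x=14692/425 (≈34.5694) theta=171/170 (≈1.0059)
After 6 (thin lens f=38): x=14692/425 (≈34.5694) theta=1553/16150 (≈0.0962)
After 7 (propagate distance d=18): x=11725/323 (≈36.3003) theta=1553/16150 (≈0.0962)
After 8 (thin lens f=10): x=11725/323 (≈36.3003) theta=-28536/8075 (≈-3.5339)
After 9 (propagate distance d=32 (to screen)): x=-32633/425 (≈-76.7835) theta=-28536/8075 (≈-3.5339)
Rounded to 4 decimal places: x = -76.7835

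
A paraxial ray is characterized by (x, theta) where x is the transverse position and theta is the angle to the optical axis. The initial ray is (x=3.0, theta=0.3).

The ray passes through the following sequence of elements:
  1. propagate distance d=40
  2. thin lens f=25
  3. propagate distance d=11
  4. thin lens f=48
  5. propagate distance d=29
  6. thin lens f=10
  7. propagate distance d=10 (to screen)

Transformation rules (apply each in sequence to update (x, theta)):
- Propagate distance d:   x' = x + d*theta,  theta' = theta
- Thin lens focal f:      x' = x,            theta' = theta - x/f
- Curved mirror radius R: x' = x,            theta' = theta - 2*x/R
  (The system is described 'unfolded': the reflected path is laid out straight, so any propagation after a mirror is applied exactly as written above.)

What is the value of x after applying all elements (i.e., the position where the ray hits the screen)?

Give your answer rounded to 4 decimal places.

Initial: x=3.0000 theta=0.3000
After 1 (propagate distance d=40): x=15.0000 theta=0.3000
After 2 (thin lens f=25): x=15.0000 theta=-0.3000
After 3 (propagate distance d=11): x=11.7000 theta=-0.3000
After 4 (thin lens f=48): x=11.7000 theta=-87/160 (≈-0.5438)
After 5 (propagate distance d=29): x=-651/160 (≈-4.0688) theta=-87/160 (≈-0.5438)
After 6 (thin lens f=10): x=-651/160 (≈-4.0688) theta=-219/1600 (≈-0.1369)
After 7 (propagate distance d=10 (to screen)): x=-5.4375 theta=-219/1600 (≈-0.1369)
Rounded to 4 decimal places: x = -5.4375

Answer: -5.4375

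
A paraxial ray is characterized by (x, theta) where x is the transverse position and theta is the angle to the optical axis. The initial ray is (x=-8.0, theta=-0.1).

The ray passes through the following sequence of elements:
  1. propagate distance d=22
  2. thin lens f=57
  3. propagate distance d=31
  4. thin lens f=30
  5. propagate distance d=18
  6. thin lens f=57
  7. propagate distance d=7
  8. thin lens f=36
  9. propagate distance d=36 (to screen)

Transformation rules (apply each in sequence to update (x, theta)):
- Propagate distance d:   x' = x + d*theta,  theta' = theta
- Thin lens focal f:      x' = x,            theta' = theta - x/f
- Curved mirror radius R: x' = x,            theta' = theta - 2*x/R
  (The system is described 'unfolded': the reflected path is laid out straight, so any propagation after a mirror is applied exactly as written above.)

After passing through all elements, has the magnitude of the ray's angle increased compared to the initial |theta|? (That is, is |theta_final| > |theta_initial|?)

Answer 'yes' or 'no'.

Initial: x=-8.0000 theta=-0.1000
After 1 (propagate distance d=22): x=-10.2000 theta=-0.1000
After 2 (thin lens f=57): x=-10.2000 theta=3/38 (≈0.0789)
After 3 (propagate distance d=31): x=-1473/190 (≈-7.7526) theta=3/38 (≈0.0789)
After 4 (thin lens f=30): x=-1473/190 (≈-7.7526) theta=641/1900 (≈0.3374)
After 5 (propagate distance d=18): x=-1.6800 theta=641/1900 (≈0.3374)
After 6 (thin lens f=57): x=-1.6800 theta=697/1900 (≈0.3668)
After 7 (propagate distance d=7): x=1687/1900 (≈0.8879) theta=697/1900 (≈0.3668)
After 8 (thin lens f=36): x=1687/1900 (≈0.8879) theta=4681/13680 (≈0.3422)
After 9 (propagate distance d=36 (to screen)): x=6273/475 (≈13.2063) theta=4681/13680 (≈0.3422)
|theta_initial|=0.1000 |theta_final|=4681/13680 (≈0.3422) -> increased

Answer: yes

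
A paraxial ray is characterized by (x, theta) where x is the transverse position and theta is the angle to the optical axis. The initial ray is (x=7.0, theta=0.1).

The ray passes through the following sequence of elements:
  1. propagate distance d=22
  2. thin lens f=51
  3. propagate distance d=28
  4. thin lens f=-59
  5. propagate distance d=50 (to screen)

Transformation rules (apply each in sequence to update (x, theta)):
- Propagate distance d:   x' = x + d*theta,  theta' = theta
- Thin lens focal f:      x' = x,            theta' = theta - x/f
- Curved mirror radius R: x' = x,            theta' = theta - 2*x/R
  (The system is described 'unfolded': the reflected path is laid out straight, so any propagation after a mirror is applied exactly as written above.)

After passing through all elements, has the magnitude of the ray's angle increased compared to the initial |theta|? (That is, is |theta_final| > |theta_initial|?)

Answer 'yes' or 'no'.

Answer: no

Derivation:
Initial: x=7.0000 theta=0.1000
After 1 (propagate distance d=22): x=9.2000 theta=0.1000
After 2 (thin lens f=51): x=9.2000 theta=-41/510 (≈-0.0804)
After 3 (propagate distance d=28): x=1772/255 (≈6.9490) theta=-41/510 (≈-0.0804)
After 4 (thin lens f=-59): x=1772/255 (≈6.9490) theta=75/2006 (≈0.0374)
After 5 (propagate distance d=50 (to screen)): x=132673/15045 (≈8.8184) theta=75/2006 (≈0.0374)
|theta_initial|=0.1000 |theta_final|=75/2006 (≈0.0374) -> not increased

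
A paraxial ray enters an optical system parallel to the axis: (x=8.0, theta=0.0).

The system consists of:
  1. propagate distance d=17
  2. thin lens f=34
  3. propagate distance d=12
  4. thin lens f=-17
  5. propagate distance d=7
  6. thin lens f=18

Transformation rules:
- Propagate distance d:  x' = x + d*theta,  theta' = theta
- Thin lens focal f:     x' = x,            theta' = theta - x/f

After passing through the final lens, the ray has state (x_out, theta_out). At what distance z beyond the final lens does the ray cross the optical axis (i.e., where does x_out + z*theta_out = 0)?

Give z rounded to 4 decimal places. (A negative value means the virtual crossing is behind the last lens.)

Initial: x=8.0000 theta=0.0000
After 1 (propagate distance d=17): x=8.0000 theta=0.0000
After 2 (thin lens f=34): x=8.0000 theta=-4/17 (≈-0.2353)
After 3 (propagate distance d=12): x=88/17 (≈5.1765) theta=-4/17 (≈-0.2353)
After 4 (thin lens f=-17): x=88/17 (≈5.1765) theta=20/289 (≈0.0692)
After 5 (propagate distance d=7): x=1636/289 (≈5.6609) theta=20/289 (≈0.0692)
After 6 (thin lens f=18): x=1636/289 (≈5.6609) theta=-638/2601 (≈-0.2453)
z_focus = -x_out/theta_out = -(1636/289)/(-638/2601) = 7362/319 ≈ 23.0784
Rounded to 4 decimal places: z = 23.0784

Answer: 23.0784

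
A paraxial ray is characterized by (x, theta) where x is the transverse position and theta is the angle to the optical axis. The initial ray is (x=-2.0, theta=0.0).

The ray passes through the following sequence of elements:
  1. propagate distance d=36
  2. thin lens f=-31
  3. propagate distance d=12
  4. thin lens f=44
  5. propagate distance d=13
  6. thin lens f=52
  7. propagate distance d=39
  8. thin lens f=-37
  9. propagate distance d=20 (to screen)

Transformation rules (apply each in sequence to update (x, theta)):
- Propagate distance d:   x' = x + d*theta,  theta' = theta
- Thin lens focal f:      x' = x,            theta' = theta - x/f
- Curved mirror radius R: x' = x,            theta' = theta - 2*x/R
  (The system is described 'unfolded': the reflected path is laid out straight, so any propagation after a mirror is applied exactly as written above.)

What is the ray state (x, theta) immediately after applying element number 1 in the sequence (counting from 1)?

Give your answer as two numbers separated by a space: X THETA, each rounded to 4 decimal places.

Answer: -2.0000 0.0000

Derivation:
Initial: x=-2.0000 theta=0.0000
After 1 (propagate distance d=36): x=-2.0000 theta=0.0000
Rounded to 4 decimal places: x = -2.0000, theta = 0.0000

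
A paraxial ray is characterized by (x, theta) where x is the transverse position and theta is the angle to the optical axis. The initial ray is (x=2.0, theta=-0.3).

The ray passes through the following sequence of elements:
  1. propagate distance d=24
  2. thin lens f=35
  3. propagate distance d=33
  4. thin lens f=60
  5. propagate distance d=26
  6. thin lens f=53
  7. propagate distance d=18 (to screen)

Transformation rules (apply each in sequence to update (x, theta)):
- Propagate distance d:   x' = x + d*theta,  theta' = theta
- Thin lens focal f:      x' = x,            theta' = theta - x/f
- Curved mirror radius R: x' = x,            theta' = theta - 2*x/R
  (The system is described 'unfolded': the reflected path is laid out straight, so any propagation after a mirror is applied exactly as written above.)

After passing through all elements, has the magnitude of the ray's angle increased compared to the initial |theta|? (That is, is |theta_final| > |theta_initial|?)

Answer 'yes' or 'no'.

Initial: x=2.0000 theta=-0.3000
After 1 (propagate distance d=24): x=-5.2000 theta=-0.3000
After 2 (thin lens f=35): x=-5.2000 theta=-53/350 (≈-0.1514)
After 3 (propagate distance d=33): x=-3569/350 (≈-10.1971) theta=-53/350 (≈-0.1514)
After 4 (thin lens f=60): x=-3569/350 (≈-10.1971) theta=389/21000 (≈0.0185)
After 5 (propagate distance d=26): x=-102013/10500 (≈-9.7155) theta=389/21000 (≈0.0185)
After 6 (thin lens f=53): x=-102013/10500 (≈-9.7155) theta=74881/371000 (≈0.2018)
After 7 (propagate distance d=18 (to screen)): x=-1692451/278250 (≈-6.0825) theta=74881/371000 (≈0.2018)
|theta_initial|=0.3000 |theta_final|=74881/371000 (≈0.2018) -> not increased

Answer: no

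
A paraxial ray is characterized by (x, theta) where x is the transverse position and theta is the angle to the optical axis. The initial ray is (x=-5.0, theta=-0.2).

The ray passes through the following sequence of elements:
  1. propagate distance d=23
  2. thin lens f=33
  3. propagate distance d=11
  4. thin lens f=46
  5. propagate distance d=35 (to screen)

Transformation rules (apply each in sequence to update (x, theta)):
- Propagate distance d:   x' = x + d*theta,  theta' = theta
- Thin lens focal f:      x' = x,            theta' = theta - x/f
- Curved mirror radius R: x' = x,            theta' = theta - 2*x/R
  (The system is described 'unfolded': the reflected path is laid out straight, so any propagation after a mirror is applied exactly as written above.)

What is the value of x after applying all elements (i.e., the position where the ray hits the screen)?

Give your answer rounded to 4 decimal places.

Answer: 1.1253

Derivation:
Initial: x=-5.0000 theta=-0.2000
After 1 (propagate distance d=23): x=-9.6000 theta=-0.2000
After 2 (thin lens f=33): x=-9.6000 theta=1/11 (≈0.0909)
After 3 (propagate distance d=11): x=-8.6000 theta=1/11 (≈0.0909)
After 4 (thin lens f=46): x=-8.6000 theta=703/2530 (≈0.2779)
After 5 (propagate distance d=35 (to screen)): x=2847/2530 (≈1.1253) theta=703/2530 (≈0.2779)
Rounded to 4 decimal places: x = 1.1253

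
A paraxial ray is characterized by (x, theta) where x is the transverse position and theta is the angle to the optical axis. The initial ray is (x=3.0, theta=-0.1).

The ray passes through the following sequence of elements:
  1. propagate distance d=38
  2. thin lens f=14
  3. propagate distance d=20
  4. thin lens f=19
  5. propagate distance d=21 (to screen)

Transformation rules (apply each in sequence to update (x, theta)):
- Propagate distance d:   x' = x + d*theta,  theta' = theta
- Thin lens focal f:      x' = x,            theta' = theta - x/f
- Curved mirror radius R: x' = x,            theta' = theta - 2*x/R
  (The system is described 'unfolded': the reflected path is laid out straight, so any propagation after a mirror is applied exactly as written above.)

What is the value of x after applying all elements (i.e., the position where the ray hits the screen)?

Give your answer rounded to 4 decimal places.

Answer: -0.7256

Derivation:
Initial: x=3.0000 theta=-0.1000
After 1 (propagate distance d=38): x=-0.8000 theta=-0.1000
After 2 (thin lens f=14): x=-0.8000 theta=-3/70 (≈-0.0429)
After 3 (propagate distance d=20): x=-58/35 (≈-1.6571) theta=-3/70 (≈-0.0429)
After 4 (thin lens f=19): x=-58/35 (≈-1.6571) theta=59/1330 (≈0.0444)
After 5 (propagate distance d=21 (to screen)): x=-193/266 (≈-0.7256) theta=59/1330 (≈0.0444)
Rounded to 4 decimal places: x = -0.7256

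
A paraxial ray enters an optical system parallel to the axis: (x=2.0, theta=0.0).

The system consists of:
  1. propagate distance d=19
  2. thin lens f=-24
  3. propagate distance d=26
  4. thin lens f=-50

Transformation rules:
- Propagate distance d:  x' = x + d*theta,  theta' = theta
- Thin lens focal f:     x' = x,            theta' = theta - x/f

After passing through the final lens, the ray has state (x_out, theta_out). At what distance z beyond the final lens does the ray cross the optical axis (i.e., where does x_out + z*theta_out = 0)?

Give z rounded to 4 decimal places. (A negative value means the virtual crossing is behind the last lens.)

Initial: x=2.0000 theta=0.0000
After 1 (propagate distance d=19): x=2.0000 theta=0.0000
After 2 (thin lens f=-24): x=2.0000 theta=1/12 (≈0.0833)
After 3 (propagate distance d=26): x=25/6 (≈4.1667) theta=1/12 (≈0.0833)
After 4 (thin lens f=-50): x=25/6 (≈4.1667) theta=1/6 (≈0.1667)
z_focus = -x_out/theta_out = -(25/6)/(1/6) = -25.0000
Rounded to 4 decimal places: z = -25.0000

Answer: -25.0000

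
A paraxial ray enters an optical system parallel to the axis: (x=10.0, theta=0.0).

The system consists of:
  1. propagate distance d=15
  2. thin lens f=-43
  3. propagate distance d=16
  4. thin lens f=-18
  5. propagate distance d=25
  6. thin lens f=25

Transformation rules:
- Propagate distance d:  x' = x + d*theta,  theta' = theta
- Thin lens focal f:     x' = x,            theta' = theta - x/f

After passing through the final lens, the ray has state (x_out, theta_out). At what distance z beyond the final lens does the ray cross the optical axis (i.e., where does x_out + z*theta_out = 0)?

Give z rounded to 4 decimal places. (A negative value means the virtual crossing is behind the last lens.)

Initial: x=10.0000 theta=0.0000
After 1 (propagate distance d=15): x=10.0000 theta=0.0000
After 2 (thin lens f=-43): x=10.0000 theta=10/43 (≈0.2326)
After 3 (propagate distance d=16): x=590/43 (≈13.7209) theta=10/43 (≈0.2326)
After 4 (thin lens f=-18): x=590/43 (≈13.7209) theta=385/387 (≈0.9948)
After 5 (propagate distance d=25): x=14935/387 (≈38.5917) theta=385/387 (≈0.9948)
After 6 (thin lens f=25): x=14935/387 (≈38.5917) theta=-118/215 (≈-0.5488)
z_focus = -x_out/theta_out = -(14935/387)/(-118/215) = 74675/1062 ≈ 70.3154
Rounded to 4 decimal places: z = 70.3154

Answer: 70.3154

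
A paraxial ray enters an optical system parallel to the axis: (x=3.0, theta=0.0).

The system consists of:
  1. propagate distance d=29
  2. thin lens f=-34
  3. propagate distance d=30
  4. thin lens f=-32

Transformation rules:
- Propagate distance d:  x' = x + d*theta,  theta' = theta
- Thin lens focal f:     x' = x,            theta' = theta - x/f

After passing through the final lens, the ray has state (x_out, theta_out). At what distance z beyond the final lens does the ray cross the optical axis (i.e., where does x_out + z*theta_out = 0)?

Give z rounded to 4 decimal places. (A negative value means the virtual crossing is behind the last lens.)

Answer: -21.3333

Derivation:
Initial: x=3.0000 theta=0.0000
After 1 (propagate distance d=29): x=3.0000 theta=0.0000
After 2 (thin lens f=-34): x=3.0000 theta=3/34 (≈0.0882)
After 3 (propagate distance d=30): x=96/17 (≈5.6471) theta=3/34 (≈0.0882)
After 4 (thin lens f=-32): x=96/17 (≈5.6471) theta=9/34 (≈0.2647)
z_focus = -x_out/theta_out = -(96/17)/(9/34) = -64/3 ≈ -21.3333
Rounded to 4 decimal places: z = -21.3333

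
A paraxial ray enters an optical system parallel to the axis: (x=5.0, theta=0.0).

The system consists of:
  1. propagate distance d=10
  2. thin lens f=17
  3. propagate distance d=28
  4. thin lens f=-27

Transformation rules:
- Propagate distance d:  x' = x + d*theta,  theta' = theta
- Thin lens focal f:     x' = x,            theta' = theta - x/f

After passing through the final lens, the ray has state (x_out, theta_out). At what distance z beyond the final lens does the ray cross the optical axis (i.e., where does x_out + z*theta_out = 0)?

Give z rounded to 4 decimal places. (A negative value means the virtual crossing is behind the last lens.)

Initial: x=5.0000 theta=0.0000
After 1 (propagate distance d=10): x=5.0000 theta=0.0000
After 2 (thin lens f=17): x=5.0000 theta=-5/17 (≈-0.2941)
After 3 (propagate distance d=28): x=-55/17 (≈-3.2353) theta=-5/17 (≈-0.2941)
After 4 (thin lens f=-27): x=-55/17 (≈-3.2353) theta=-190/459 (≈-0.4139)
z_focus = -x_out/theta_out = -(-55/17)/(-190/459) = -297/38 ≈ -7.8158
Rounded to 4 decimal places: z = -7.8158

Answer: -7.8158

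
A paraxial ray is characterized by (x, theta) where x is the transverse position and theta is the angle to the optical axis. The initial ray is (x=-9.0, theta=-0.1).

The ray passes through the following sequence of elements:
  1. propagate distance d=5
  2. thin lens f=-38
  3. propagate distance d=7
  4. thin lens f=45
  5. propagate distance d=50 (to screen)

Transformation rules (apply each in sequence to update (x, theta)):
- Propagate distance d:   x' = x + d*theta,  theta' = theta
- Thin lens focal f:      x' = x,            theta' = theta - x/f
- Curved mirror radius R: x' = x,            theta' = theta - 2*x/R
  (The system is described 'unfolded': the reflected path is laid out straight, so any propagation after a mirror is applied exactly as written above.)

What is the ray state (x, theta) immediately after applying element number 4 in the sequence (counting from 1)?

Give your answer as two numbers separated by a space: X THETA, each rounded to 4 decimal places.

Initial: x=-9.0000 theta=-0.1000
After 1 (propagate distance d=5): x=-9.5000 theta=-0.1000
After 2 (thin lens f=-38): x=-9.5000 theta=-0.3500
After 3 (propagate distance d=7): x=-11.9500 theta=-0.3500
After 4 (thin lens f=45): x=-11.9500 theta=-19/225 (≈-0.0844)
Rounded to 4 decimal places: x = -11.9500, theta = -0.0844

Answer: -11.9500 -0.0844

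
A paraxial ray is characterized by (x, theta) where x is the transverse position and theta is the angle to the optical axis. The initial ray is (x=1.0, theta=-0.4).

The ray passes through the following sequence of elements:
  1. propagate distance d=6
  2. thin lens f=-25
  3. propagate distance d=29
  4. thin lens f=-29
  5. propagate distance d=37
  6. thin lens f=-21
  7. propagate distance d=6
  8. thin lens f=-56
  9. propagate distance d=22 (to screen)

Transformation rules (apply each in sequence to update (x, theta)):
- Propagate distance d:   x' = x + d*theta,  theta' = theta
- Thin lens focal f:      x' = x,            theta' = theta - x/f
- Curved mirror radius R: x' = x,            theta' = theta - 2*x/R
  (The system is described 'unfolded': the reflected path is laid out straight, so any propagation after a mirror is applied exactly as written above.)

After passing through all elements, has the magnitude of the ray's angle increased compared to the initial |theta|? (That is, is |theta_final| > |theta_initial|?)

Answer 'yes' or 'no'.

Answer: yes

Derivation:
Initial: x=1.0000 theta=-0.4000
After 1 (propagate distance d=6): x=-1.4000 theta=-0.4000
After 2 (thin lens f=-25): x=-1.4000 theta=-0.4560
After 3 (propagate distance d=29): x=-14.6240 theta=-0.4560
After 4 (thin lens f=-29): x=-14.6240 theta=-3481/3625 (≈-0.9603)
After 5 (propagate distance d=37): x=-181809/3625 (≈-50.1542) theta=-3481/3625 (≈-0.9603)
After 6 (thin lens f=-21): x=-181809/3625 (≈-50.1542) theta=-586/175 (≈-3.3486)
After 7 (propagate distance d=6): x=-1782483/25375 (≈-70.2456) theta=-586/175 (≈-3.3486)
After 8 (thin lens f=-56): x=-1782483/25375 (≈-70.2456) theta=-6540803/1421000 (≈-4.6030)
After 9 (propagate distance d=22 (to screen)): x=-121858357/710500 (≈-171.5107) theta=-6540803/1421000 (≈-4.6030)
|theta_initial|=0.4000 |theta_final|=6540803/1421000 (≈4.6030) -> increased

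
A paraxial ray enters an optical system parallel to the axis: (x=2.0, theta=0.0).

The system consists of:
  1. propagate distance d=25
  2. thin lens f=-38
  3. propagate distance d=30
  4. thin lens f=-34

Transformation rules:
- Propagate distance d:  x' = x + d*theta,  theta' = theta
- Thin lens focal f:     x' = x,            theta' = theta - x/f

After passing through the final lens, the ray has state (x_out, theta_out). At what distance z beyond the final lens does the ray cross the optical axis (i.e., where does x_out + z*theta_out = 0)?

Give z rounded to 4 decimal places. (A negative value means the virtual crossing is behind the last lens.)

Answer: -22.6667

Derivation:
Initial: x=2.0000 theta=0.0000
After 1 (propagate distance d=25): x=2.0000 theta=0.0000
After 2 (thin lens f=-38): x=2.0000 theta=1/19 (≈0.0526)
After 3 (propagate distance d=30): x=68/19 (≈3.5789) theta=1/19 (≈0.0526)
After 4 (thin lens f=-34): x=68/19 (≈3.5789) theta=3/19 (≈0.1579)
z_focus = -x_out/theta_out = -(68/19)/(3/19) = -68/3 ≈ -22.6667
Rounded to 4 decimal places: z = -22.6667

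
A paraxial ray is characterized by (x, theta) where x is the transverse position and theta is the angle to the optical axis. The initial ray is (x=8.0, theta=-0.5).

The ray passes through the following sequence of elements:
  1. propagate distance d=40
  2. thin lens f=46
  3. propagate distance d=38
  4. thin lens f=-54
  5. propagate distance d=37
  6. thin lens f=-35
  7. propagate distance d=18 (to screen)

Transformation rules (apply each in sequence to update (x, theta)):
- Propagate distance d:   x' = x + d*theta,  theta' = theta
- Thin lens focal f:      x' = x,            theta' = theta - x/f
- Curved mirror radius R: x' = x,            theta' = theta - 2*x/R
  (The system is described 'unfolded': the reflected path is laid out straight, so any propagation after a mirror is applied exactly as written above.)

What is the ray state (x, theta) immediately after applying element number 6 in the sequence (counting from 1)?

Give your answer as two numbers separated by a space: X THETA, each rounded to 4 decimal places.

Initial: x=8.0000 theta=-0.5000
After 1 (propagate distance d=40): x=-12.0000 theta=-0.5000
After 2 (thin lens f=46): x=-12.0000 theta=-11/46 (≈-0.2391)
After 3 (propagate distance d=38): x=-485/23 (≈-21.0870) theta=-11/46 (≈-0.2391)
After 4 (thin lens f=-54): x=-485/23 (≈-21.0870) theta=-17/27 (≈-0.6296)
After 5 (propagate distance d=37): x=-27562/621 (≈-44.3833) theta=-17/27 (≈-0.6296)
After 6 (thin lens f=-35): x=-27562/621 (≈-44.3833) theta=-4583/2415 (≈-1.8977)
Rounded to 4 decimal places: x = -44.3833, theta = -1.8977

Answer: -44.3833 -1.8977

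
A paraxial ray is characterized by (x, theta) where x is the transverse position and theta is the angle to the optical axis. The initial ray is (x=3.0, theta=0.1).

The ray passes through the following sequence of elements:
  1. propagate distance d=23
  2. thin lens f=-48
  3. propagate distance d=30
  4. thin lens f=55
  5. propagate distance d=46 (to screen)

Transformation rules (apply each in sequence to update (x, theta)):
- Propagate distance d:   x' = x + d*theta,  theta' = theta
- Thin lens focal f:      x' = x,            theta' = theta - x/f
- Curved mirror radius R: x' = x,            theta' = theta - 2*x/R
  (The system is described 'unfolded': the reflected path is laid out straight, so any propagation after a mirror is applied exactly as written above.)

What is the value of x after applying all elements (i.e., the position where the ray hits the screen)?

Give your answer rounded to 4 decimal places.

Answer: 11.5794

Derivation:
Initial: x=3.0000 theta=0.1000
After 1 (propagate distance d=23): x=5.3000 theta=0.1000
After 2 (thin lens f=-48): x=5.3000 theta=101/480 (≈0.2104)
After 3 (propagate distance d=30): x=11.6125 theta=101/480 (≈0.2104)
After 4 (thin lens f=55): x=11.6125 theta=-19/26400 (≈-0.0007)
After 5 (propagate distance d=46 (to screen)): x=9553/825 (≈11.5794) theta=-19/26400 (≈-0.0007)
Rounded to 4 decimal places: x = 11.5794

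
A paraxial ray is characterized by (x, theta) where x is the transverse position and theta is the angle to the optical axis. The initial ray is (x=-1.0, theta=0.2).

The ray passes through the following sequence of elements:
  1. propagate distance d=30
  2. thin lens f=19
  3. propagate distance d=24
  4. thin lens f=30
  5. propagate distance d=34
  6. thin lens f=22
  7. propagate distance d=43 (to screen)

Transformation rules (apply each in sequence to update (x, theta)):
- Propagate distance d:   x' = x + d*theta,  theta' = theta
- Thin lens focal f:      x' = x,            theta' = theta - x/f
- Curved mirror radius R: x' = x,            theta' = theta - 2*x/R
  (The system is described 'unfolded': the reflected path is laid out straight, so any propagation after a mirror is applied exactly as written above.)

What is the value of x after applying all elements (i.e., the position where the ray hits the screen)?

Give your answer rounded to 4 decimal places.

Initial: x=-1.0000 theta=0.2000
After 1 (propagate distance d=30): x=5.0000 theta=0.2000
After 2 (thin lens f=19): x=5.0000 theta=-6/95 (≈-0.0632)
After 3 (propagate distance d=24): x=331/95 (≈3.4842) theta=-6/95 (≈-0.0632)
After 4 (thin lens f=30): x=331/95 (≈3.4842) theta=-511/2850 (≈-0.1793)
After 5 (propagate distance d=34): x=-3722/1425 (≈-2.6119) theta=-511/2850 (≈-0.1793)
After 6 (thin lens f=22): x=-3722/1425 (≈-2.6119) theta=-633/10450 (≈-0.0606)
After 7 (propagate distance d=43 (to screen)): x=-163541/31350 (≈-5.2166) theta=-633/10450 (≈-0.0606)
Rounded to 4 decimal places: x = -5.2166

Answer: -5.2166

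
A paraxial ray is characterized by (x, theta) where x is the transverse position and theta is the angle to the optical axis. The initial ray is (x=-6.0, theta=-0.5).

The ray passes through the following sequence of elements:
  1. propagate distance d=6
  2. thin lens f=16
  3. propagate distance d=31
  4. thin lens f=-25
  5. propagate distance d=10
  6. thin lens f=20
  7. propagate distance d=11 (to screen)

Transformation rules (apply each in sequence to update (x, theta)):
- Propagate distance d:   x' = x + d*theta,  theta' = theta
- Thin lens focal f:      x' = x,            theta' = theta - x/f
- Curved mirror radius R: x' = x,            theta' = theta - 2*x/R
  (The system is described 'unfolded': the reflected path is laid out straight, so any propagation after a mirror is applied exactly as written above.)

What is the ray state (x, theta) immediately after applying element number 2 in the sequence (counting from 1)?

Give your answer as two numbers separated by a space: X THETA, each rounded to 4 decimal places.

Answer: -9.0000 0.0625

Derivation:
Initial: x=-6.0000 theta=-0.5000
After 1 (propagate distance d=6): x=-9.0000 theta=-0.5000
After 2 (thin lens f=16): x=-9.0000 theta=0.0625
Rounded to 4 decimal places: x = -9.0000, theta = 0.0625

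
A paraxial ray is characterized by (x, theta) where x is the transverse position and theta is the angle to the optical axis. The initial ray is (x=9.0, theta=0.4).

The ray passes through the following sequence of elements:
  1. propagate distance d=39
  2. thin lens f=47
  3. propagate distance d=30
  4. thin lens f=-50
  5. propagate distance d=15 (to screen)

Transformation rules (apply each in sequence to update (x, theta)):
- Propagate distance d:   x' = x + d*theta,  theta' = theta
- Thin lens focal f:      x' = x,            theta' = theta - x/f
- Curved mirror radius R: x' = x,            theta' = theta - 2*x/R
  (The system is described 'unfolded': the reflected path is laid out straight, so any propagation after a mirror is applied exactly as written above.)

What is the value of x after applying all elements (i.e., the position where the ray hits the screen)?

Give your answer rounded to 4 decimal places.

Initial: x=9.0000 theta=0.4000
After 1 (propagate distance d=39): x=24.6000 theta=0.4000
After 2 (thin lens f=47): x=24.6000 theta=-29/235 (≈-0.1234)
After 3 (propagate distance d=30): x=4911/235 (≈20.8979) theta=-29/235 (≈-0.1234)
After 4 (thin lens f=-50): x=4911/235 (≈20.8979) theta=3461/11750 (≈0.2946)
After 5 (propagate distance d=15 (to screen)): x=59493/2350 (≈25.3162) theta=3461/11750 (≈0.2946)
Rounded to 4 decimal places: x = 25.3162

Answer: 25.3162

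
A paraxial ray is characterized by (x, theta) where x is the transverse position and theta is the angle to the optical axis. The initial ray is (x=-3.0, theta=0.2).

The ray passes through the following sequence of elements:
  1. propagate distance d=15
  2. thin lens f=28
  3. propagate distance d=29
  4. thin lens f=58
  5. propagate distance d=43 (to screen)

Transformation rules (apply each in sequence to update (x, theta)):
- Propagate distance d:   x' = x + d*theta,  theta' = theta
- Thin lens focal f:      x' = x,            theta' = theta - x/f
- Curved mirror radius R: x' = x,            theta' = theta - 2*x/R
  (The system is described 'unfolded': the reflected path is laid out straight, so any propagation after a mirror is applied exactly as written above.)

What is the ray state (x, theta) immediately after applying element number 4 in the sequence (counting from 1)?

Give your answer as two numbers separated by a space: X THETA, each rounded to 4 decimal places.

Initial: x=-3.0000 theta=0.2000
After 1 (propagate distance d=15): x=0.0000 theta=0.2000
After 2 (thin lens f=28): x=0.0000 theta=0.2000
After 3 (propagate distance d=29): x=5.8000 theta=0.2000
After 4 (thin lens f=58): x=5.8000 theta=0.1000
Rounded to 4 decimal places: x = 5.8000, theta = 0.1000

Answer: 5.8000 0.1000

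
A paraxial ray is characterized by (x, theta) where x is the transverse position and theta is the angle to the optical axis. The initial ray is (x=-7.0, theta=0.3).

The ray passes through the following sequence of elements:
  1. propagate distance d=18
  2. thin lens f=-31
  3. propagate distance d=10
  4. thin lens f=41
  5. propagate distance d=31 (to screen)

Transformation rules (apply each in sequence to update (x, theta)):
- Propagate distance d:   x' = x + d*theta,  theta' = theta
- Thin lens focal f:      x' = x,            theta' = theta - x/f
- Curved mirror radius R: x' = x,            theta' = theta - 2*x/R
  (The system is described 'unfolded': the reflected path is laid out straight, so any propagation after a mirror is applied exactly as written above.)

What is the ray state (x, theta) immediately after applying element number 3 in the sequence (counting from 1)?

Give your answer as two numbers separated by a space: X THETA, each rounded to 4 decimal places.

Answer: 0.8839 0.2484

Derivation:
Initial: x=-7.0000 theta=0.3000
After 1 (propagate distance d=18): x=-1.6000 theta=0.3000
After 2 (thin lens f=-31): x=-1.6000 theta=77/310 (≈0.2484)
After 3 (propagate distance d=10): x=137/155 (≈0.8839) theta=77/310 (≈0.2484)
Rounded to 4 decimal places: x = 0.8839, theta = 0.2484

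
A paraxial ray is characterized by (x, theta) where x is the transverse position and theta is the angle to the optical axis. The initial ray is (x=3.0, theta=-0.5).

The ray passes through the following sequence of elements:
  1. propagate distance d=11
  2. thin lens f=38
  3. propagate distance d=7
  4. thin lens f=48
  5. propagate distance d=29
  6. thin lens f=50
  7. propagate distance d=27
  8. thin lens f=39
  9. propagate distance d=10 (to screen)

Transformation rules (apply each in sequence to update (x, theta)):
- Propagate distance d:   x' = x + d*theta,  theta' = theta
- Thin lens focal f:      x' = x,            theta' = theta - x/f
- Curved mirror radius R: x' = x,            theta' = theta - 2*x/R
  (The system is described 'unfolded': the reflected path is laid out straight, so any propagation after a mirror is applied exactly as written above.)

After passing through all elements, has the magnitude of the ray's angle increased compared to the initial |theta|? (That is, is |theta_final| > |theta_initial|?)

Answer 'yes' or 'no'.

Answer: no

Derivation:
Initial: x=3.0000 theta=-0.5000
After 1 (propagate distance d=11): x=-2.5000 theta=-0.5000
After 2 (thin lens f=38): x=-2.5000 theta=-33/76 (≈-0.4342)
After 3 (propagate distance d=7): x=-421/76 (≈-5.5395) theta=-33/76 (≈-0.4342)
After 4 (thin lens f=48): x=-421/76 (≈-5.5395) theta=-1163/3648 (≈-0.3188)
After 5 (propagate distance d=29): x=-53935/3648 (≈-14.7848) theta=-1163/3648 (≈-0.3188)
After 6 (thin lens f=50): x=-53935/3648 (≈-14.7848) theta=-281/12160 (≈-0.0231)
After 7 (propagate distance d=27): x=-562111/36480 (≈-15.4087) theta=-281/12160 (≈-0.0231)
After 8 (thin lens f=39): x=-562111/36480 (≈-15.4087) theta=264617/711360 (≈0.3720)
After 9 (propagate distance d=10 (to screen)): x=-16629989/1422720 (≈-11.6889) theta=264617/711360 (≈0.3720)
|theta_initial|=0.5000 |theta_final|=264617/711360 (≈0.3720) -> not increased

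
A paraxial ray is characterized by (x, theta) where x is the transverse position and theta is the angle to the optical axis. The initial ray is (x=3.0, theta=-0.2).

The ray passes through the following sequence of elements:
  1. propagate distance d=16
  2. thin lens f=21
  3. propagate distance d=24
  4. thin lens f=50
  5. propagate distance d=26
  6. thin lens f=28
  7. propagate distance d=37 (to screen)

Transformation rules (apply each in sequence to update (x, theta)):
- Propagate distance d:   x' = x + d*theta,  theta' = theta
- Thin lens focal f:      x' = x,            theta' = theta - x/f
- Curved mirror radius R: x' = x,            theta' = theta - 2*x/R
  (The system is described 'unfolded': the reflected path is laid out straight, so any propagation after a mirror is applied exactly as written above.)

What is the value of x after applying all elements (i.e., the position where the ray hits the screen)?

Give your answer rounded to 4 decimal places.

Answer: -1.1888

Derivation:
Initial: x=3.0000 theta=-0.2000
After 1 (propagate distance d=16): x=-0.2000 theta=-0.2000
After 2 (thin lens f=21): x=-0.2000 theta=-4/21 (≈-0.1905)
After 3 (propagate distance d=24): x=-167/35 (≈-4.7714) theta=-4/21 (≈-0.1905)
After 4 (thin lens f=50): x=-167/35 (≈-4.7714) theta=-499/5250 (≈-0.0950)
After 5 (propagate distance d=26): x=-2716/375 (≈-7.2427) theta=-499/5250 (≈-0.0950)
After 6 (thin lens f=28): x=-2716/375 (≈-7.2427) theta=859/5250 (≈0.1636)
After 7 (propagate distance d=37 (to screen)): x=-6241/5250 (≈-1.1888) theta=859/5250 (≈0.1636)
Rounded to 4 decimal places: x = -1.1888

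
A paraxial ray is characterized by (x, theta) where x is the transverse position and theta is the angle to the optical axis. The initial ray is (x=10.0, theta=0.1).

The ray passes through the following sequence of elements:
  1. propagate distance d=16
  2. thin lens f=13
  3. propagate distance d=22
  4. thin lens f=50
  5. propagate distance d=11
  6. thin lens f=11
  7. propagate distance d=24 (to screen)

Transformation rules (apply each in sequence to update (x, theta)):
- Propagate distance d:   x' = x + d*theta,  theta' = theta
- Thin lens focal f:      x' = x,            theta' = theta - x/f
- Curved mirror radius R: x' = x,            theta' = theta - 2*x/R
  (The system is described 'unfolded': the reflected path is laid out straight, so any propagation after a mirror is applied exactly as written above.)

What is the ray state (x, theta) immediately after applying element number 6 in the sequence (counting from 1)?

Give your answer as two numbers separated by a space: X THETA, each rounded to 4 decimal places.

Answer: -13.2634 0.5301

Derivation:
Initial: x=10.0000 theta=0.1000
After 1 (propagate distance d=16): x=11.6000 theta=0.1000
After 2 (thin lens f=13): x=11.6000 theta=-103/130 (≈-0.7923)
After 3 (propagate distance d=22): x=-379/65 (≈-5.8308) theta=-103/130 (≈-0.7923)
After 4 (thin lens f=50): x=-379/65 (≈-5.8308) theta=-1098/1625 (≈-0.6757)
After 5 (propagate distance d=11): x=-21553/1625 (≈-13.2634) theta=-1098/1625 (≈-0.6757)
After 6 (thin lens f=11): x=-21553/1625 (≈-13.2634) theta=379/715 (≈0.5301)
Rounded to 4 decimal places: x = -13.2634, theta = 0.5301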